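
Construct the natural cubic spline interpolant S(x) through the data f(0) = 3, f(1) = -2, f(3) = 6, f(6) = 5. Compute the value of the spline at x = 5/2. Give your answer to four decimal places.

3.3795

With M_i denoting the second derivative at x_i, h_i = 1, 2, 3, and Δ_i = (y_(i+1) − y_i)/h_i = -5, 4, -1/3:
  1·M_0 + 6·M_1 + 2·M_2 = 6(Δ_1 - Δ_0) = 54
  2·M_1 + 10·M_2 + 3·M_3 = 6(Δ_2 - Δ_1) = -26
Natural end conditions: M_0 = M_3 = 0.
Solving the tridiagonal system: M_0 = 0, M_1 = 74/7, M_2 = -33/7, M_3 = 0.
On [1, 3], S(x) = -2 - 31/21·(x - 1) + 37/7·(x - 1)² - 107/84·(x - 1)³.
With (x - 1) = 3/2: S(5/2) = 757/224.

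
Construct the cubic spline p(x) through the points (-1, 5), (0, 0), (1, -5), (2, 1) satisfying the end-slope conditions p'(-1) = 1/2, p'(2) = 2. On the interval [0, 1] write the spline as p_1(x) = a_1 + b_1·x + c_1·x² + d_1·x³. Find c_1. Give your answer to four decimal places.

-0.9000

Put m_i = p'' at the i-th knot. Here h = (1, 1, 1) and Δ = (-5, -5, 6), so the interior equations h_(i-1)·m_(i-1) + 2(h_(i-1)+h_i)·m_i + h_i·m_(i+1) = 6(Δ_i − Δ_(i-1)) read
  1·m_0 + 4·m_1 + 1·m_2 = 6(Δ_1 - Δ_0) = 0
  1·m_1 + 4·m_2 + 1·m_3 = 6(Δ_2 - Δ_1) = 66
Clamped end conditions give two more equations: 2h_0·m_0 + h_0·m_1 = 6(Δ_0 - p'(-1)) = -33 and h_2·m_2 + 2h_2·m_3 = 6(p'(2) - Δ_2) = -24.
Solving: m_0 = -78/5, m_1 = -9/5, m_2 = 114/5, m_3 = -117/5.
On [0, 1], with p_1(x) = a_1 + b_1·x + c_1·x² + d_1·x³: c_1 = m_1/2 = -9/10, d_1 = (m_2 - m_1)/(6h_1) = 41/10, b_1 = Δ_1 - h_1(2m_1 + m_2)/6 = -41/5.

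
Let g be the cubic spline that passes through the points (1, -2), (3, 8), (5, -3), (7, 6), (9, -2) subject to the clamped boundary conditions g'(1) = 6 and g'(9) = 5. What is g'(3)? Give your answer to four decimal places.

Put M_i = g'' at the i-th knot. Here h = (2, 2, 2, 2) and Δ = (5, -11/2, 9/2, -4), so the interior equations h_(i-1)·M_(i-1) + 2(h_(i-1)+h_i)·M_i + h_i·M_(i+1) = 6(Δ_i − Δ_(i-1)) read
  2·M_0 + 8·M_1 + 2·M_2 = 6(Δ_1 - Δ_0) = -63
  2·M_1 + 8·M_2 + 2·M_3 = 6(Δ_2 - Δ_1) = 60
  2·M_2 + 8·M_3 + 2·M_4 = 6(Δ_3 - Δ_2) = -51
Clamped end conditions give two more equations: 2h_0·M_0 + h_0·M_1 = 6(Δ_0 - g'(1)) = -6 and h_3·M_3 + 2h_3·M_4 = 6(g'(9) - Δ_3) = 54.
Solving: M_0 = 34/7, M_1 = -89/7, M_2 = 29/2, M_3 = -107/7, M_4 = 148/7.
On [3, 5], g'(x) = b_1 + 2c_1·(x - 3) + 3d_1·(x - 3)² with b_1 = Δ_1 - h_1(2M_1 + M_2)/6 = -13/7, c_1 = M_1/2 = -89/14, d_1 = (M_2 - M_1)/(6h_1) = 127/56. So g'(3) = -13/7.

-1.8571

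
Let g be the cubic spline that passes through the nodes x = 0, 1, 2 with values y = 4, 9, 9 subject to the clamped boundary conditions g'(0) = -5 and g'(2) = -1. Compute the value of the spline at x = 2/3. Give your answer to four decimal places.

6.5556

Put σ_i = g'' at the i-th knot. Here h = (1, 1) and Δ = (5, 0), so the interior equations h_(i-1)·σ_(i-1) + 2(h_(i-1)+h_i)·σ_i + h_i·σ_(i+1) = 6(Δ_i − Δ_(i-1)) read
  1·σ_0 + 4·σ_1 + 1·σ_2 = 6(Δ_1 - Δ_0) = -30
Clamped end conditions give two more equations: 2h_0·σ_0 + h_0·σ_1 = 6(Δ_0 - g'(0)) = 60 and h_1·σ_1 + 2h_1·σ_2 = 6(g'(2) - Δ_1) = -6.
Forward elimination and back-substitution give σ_0 = 79/2, σ_1 = -19, σ_2 = 13/2.
On [0, 1], g(x) = 4 - 5·x + 79/4·x² - 39/4·x³.
With x = 2/3: g(2/3) = 59/9.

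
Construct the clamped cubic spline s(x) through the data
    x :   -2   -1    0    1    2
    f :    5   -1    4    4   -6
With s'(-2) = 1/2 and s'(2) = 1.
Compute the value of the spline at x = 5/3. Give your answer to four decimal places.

-4.2546

Let σ_i = s''(x_i). Step sizes h_i = 1, 1, 1, 1; slopes of the chords Δ_i = (y_(i+1) - y_i)/h_i = -6, 5, 0, -10.
  1·σ_0 + 4·σ_1 + 1·σ_2 = 6(Δ_1 - Δ_0) = 66
  1·σ_1 + 4·σ_2 + 1·σ_3 = 6(Δ_2 - Δ_1) = -30
  1·σ_2 + 4·σ_3 + 1·σ_4 = 6(Δ_3 - Δ_2) = -60
Clamped end conditions give two more equations: 2h_0·σ_0 + h_0·σ_1 = 6(Δ_0 - s'(-2)) = -39 and h_3·σ_3 + 2h_3·σ_4 = 6(s'(2) - Δ_3) = 66.
Solving: σ_0 = -263/8, σ_1 = 107/4, σ_2 = -65/8, σ_3 = -97/4, σ_4 = 361/8.
On [1, 2], s(x) = 4 - 151/16·(x - 1) - 97/8·(x - 1)² + 185/16·(x - 1)³.
With (x - 1) = 2/3: s(5/3) = -919/216.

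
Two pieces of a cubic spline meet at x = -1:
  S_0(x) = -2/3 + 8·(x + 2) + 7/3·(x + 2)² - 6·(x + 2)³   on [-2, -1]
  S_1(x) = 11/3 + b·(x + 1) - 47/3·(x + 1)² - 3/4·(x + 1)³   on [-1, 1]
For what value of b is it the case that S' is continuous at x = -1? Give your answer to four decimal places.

-5.3333

S_0'(x) = 8 + 14/3·(x + 2) - 18·(x + 2)², so S_0'(-1) = -16/3. On the right, S_1'(-1) = b, so b = -16/3.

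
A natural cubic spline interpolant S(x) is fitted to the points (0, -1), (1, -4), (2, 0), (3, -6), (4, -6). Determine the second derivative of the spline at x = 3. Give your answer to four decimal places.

Write σ_i for S''(x_i). With h_i = 1, 1, 1, 1 and divided differences Δ_i = -3, 4, -6, 0, the continuity of S' gives the tridiagonal system
  1·σ_0 + 4·σ_1 + 1·σ_2 = 6(Δ_1 - Δ_0) = 42
  1·σ_1 + 4·σ_2 + 1·σ_3 = 6(Δ_2 - Δ_1) = -60
  1·σ_2 + 4·σ_3 + 1·σ_4 = 6(Δ_3 - Δ_2) = 36
Natural end conditions: σ_0 = σ_4 = 0.
Solving the tridiagonal system: σ_0 = 0, σ_1 = 453/28, σ_2 = -159/7, σ_3 = 411/28, σ_4 = 0.

14.6786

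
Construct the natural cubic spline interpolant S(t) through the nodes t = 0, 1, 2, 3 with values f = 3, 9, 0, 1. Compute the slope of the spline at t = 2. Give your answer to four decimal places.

-6.3333

Write M_i for S''(x_i). With h_i = 1, 1, 1 and divided differences Δ_i = 6, -9, 1, the continuity of S' gives the tridiagonal system
  1·M_0 + 4·M_1 + 1·M_2 = 6(Δ_1 - Δ_0) = -90
  1·M_1 + 4·M_2 + 1·M_3 = 6(Δ_2 - Δ_1) = 60
Natural end conditions: M_0 = M_3 = 0.
Hence M_0 = 0, M_1 = -28, M_2 = 22, M_3 = 0.
On [2, 3], S'(t) = b_2 + 2c_2·(t - 2) + 3d_2·(t - 2)² with b_2 = Δ_2 - h_2(2M_2 + M_3)/6 = -19/3, c_2 = M_2/2 = 11, d_2 = (M_3 - M_2)/(6h_2) = -11/3. So S'(2) = -19/3.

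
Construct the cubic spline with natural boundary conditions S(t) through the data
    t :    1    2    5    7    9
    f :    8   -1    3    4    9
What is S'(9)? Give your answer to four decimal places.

Put M_i = S'' at the i-th knot. Here h = (1, 3, 2, 2) and Δ = (-9, 4/3, 1/2, 5/2), so the interior equations h_(i-1)·M_(i-1) + 2(h_(i-1)+h_i)·M_i + h_i·M_(i+1) = 6(Δ_i − Δ_(i-1)) read
  1·M_0 + 8·M_1 + 3·M_2 = 6(Δ_1 - Δ_0) = 62
  3·M_1 + 10·M_2 + 2·M_3 = 6(Δ_2 - Δ_1) = -5
  2·M_2 + 8·M_3 + 2·M_4 = 6(Δ_3 - Δ_2) = 12
Natural end conditions: M_0 = M_4 = 0.
Solving: M_0 = 0, M_1 = 613/67, M_2 = -250/67, M_3 = 163/67, M_4 = 0.
On [7, 9], S'(t) = b_3 + 2c_3·(t - 7) + 3d_3·(t - 7)² with b_3 = Δ_3 - h_3(2M_3 + M_4)/6 = 353/402, c_3 = M_3/2 = 163/134, d_3 = (M_4 - M_3)/(6h_3) = -163/804. So S'(9) = 1331/402.

3.3109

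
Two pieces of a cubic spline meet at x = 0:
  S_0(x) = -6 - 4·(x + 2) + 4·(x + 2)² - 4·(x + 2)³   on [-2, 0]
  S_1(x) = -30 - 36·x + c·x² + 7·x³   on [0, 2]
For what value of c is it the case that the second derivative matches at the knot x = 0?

-20

S_0''(x) = 8 - 24·(x + 2), so S_0''(0) = -40. On the right, S_1''(0) = 2c, so c = -20.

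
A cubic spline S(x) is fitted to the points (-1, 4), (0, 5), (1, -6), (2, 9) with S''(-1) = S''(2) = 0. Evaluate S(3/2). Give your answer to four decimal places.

Let m_i = S''(x_i). Step sizes h_i = 1, 1, 1; slopes of the chords Δ_i = (y_(i+1) - y_i)/h_i = 1, -11, 15.
  1·m_0 + 4·m_1 + 1·m_2 = 6(Δ_1 - Δ_0) = -72
  1·m_1 + 4·m_2 + 1·m_3 = 6(Δ_2 - Δ_1) = 156
Natural end conditions: m_0 = m_3 = 0.
Forward elimination and back-substitution give m_0 = 0, m_1 = -148/5, m_2 = 232/5, m_3 = 0.
On [1, 2], S(x) = -6 - 7/15·(x - 1) + 116/5·(x - 1)² - 116/15·(x - 1)³.
With (x - 1) = 1/2: S(3/2) = -7/5.

-1.4000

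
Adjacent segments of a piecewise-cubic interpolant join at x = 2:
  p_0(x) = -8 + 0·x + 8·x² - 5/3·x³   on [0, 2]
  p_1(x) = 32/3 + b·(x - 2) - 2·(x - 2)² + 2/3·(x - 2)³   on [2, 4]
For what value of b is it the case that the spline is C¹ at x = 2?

12

p_0'(x) = 0 + 16·x - 5·x², so p_0'(2) = 12. On the right, p_1'(2) = b, so b = 12.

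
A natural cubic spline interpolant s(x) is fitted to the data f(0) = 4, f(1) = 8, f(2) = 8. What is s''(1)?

-6

Write σ_i for s''(x_i). With h_i = 1, 1 and divided differences Δ_i = 4, 0, the continuity of s' gives the tridiagonal system
  1·σ_0 + 4·σ_1 + 1·σ_2 = 6(Δ_1 - Δ_0) = -24
Natural end conditions: σ_0 = σ_2 = 0.
Solving: σ_0 = 0, σ_1 = -6, σ_2 = 0.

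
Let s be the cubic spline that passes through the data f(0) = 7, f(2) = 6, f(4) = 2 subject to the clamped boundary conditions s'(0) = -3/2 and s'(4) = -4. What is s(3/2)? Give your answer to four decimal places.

6.1563

Let m_i = s''(x_i). Step sizes h_i = 2, 2; slopes of the chords Δ_i = (y_(i+1) - y_i)/h_i = -1/2, -2.
  2·m_0 + 8·m_1 + 2·m_2 = 6(Δ_1 - Δ_0) = -9
Clamped end conditions give two more equations: 2h_0·m_0 + h_0·m_1 = 6(Δ_0 - s'(0)) = 6 and h_1·m_1 + 2h_1·m_2 = 6(s'(4) - Δ_1) = -12.
Solving the tridiagonal system: m_0 = 2, m_1 = -1, m_2 = -5/2.
On [0, 2], s(x) = 7 - 3/2·x + 1·x² - 1/4·x³.
With x = 3/2: s(3/2) = 197/32.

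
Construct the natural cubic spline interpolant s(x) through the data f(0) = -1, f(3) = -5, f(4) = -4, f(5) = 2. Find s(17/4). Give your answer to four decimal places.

Put M_i = s'' at the i-th knot. Here h = (3, 1, 1) and Δ = (-4/3, 1, 6), so the interior equations h_(i-1)·M_(i-1) + 2(h_(i-1)+h_i)·M_i + h_i·M_(i+1) = 6(Δ_i − Δ_(i-1)) read
  3·M_0 + 8·M_1 + 1·M_2 = 6(Δ_1 - Δ_0) = 14
  1·M_1 + 4·M_2 + 1·M_3 = 6(Δ_2 - Δ_1) = 30
Natural end conditions: M_0 = M_3 = 0.
Solving the tridiagonal system: M_0 = 0, M_1 = 26/31, M_2 = 226/31, M_3 = 0.
On [4, 5], s(x) = -4 + 332/93·(x - 4) + 113/31·(x - 4)² - 113/93·(x - 4)³.
With (x - 4) = 1/4: s(17/4) = -5751/1984.

-2.8987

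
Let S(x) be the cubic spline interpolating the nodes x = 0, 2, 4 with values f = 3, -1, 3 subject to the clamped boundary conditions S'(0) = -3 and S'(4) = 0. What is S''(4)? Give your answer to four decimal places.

With M_i denoting the second derivative at x_i, h_i = 2, 2, and Δ_i = (y_(i+1) − y_i)/h_i = -2, 2:
  2·M_0 + 8·M_1 + 2·M_2 = 6(Δ_1 - Δ_0) = 24
Clamped end conditions give two more equations: 2h_0·M_0 + h_0·M_1 = 6(Δ_0 - S'(0)) = 6 and h_1·M_1 + 2h_1·M_2 = 6(S'(4) - Δ_1) = -12.
Solving the tridiagonal system: M_0 = -3/4, M_1 = 9/2, M_2 = -21/4.

-5.2500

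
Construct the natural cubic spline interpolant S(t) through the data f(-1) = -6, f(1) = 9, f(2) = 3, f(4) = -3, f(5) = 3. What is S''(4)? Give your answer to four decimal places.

8.1290

With m_i denoting the second derivative at x_i, h_i = 2, 1, 2, 1, and Δ_i = (y_(i+1) − y_i)/h_i = 15/2, -6, -3, 6:
  2·m_0 + 6·m_1 + 1·m_2 = 6(Δ_1 - Δ_0) = -81
  1·m_1 + 6·m_2 + 2·m_3 = 6(Δ_2 - Δ_1) = 18
  2·m_2 + 6·m_3 + 1·m_4 = 6(Δ_3 - Δ_2) = 54
Natural end conditions: m_0 = m_4 = 0.
Solving: m_0 = 0, m_1 = -432/31, m_2 = 81/31, m_3 = 252/31, m_4 = 0.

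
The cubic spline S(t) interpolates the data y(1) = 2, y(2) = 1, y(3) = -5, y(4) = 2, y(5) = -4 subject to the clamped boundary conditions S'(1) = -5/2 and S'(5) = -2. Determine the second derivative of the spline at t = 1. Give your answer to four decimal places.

Put σ_i = S'' at the i-th knot. Here h = (1, 1, 1, 1) and Δ = (-1, -6, 7, -6), so the interior equations h_(i-1)·σ_(i-1) + 2(h_(i-1)+h_i)·σ_i + h_i·σ_(i+1) = 6(Δ_i − Δ_(i-1)) read
  1·σ_0 + 4·σ_1 + 1·σ_2 = 6(Δ_1 - Δ_0) = -30
  1·σ_1 + 4·σ_2 + 1·σ_3 = 6(Δ_2 - Δ_1) = 78
  1·σ_2 + 4·σ_3 + 1·σ_4 = 6(Δ_3 - Δ_2) = -78
Clamped end conditions give two more equations: 2h_0·σ_0 + h_0·σ_1 = 6(Δ_0 - S'(1)) = 9 and h_3·σ_3 + 2h_3·σ_4 = 6(S'(5) - Δ_3) = 24.
Solving: σ_0 = 793/56, σ_1 = -541/28, σ_2 = 265/8, σ_3 = -985/28, σ_4 = 1657/56.

14.1607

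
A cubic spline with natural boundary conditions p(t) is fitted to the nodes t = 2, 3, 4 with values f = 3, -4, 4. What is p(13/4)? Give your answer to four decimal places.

-3.2305

Write M_i for p''(x_i). With h_i = 1, 1 and divided differences Δ_i = -7, 8, the continuity of p' gives the tridiagonal system
  1·M_0 + 4·M_1 + 1·M_2 = 6(Δ_1 - Δ_0) = 90
Natural end conditions: M_0 = M_2 = 0.
Hence M_0 = 0, M_1 = 45/2, M_2 = 0.
On [3, 4], p(t) = -4 + 1/2·(t - 3) + 45/4·(t - 3)² - 15/4·(t - 3)³.
With (t - 3) = 1/4: p(13/4) = -827/256.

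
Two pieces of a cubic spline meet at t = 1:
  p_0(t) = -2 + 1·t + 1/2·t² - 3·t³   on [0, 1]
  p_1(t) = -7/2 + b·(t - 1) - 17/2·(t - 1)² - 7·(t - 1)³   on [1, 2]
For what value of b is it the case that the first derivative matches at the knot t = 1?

p_0'(t) = 1 + 1·t - 9·t², so p_0'(1) = -7. On the right, p_1'(1) = b, so b = -7.

-7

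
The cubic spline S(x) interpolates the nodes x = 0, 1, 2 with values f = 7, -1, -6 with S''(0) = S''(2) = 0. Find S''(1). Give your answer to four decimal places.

4.5000

Let σ_i = S''(x_i). Step sizes h_i = 1, 1; slopes of the chords Δ_i = (y_(i+1) - y_i)/h_i = -8, -5.
  1·σ_0 + 4·σ_1 + 1·σ_2 = 6(Δ_1 - Δ_0) = 18
Natural end conditions: σ_0 = σ_2 = 0.
Forward elimination and back-substitution give σ_0 = 0, σ_1 = 9/2, σ_2 = 0.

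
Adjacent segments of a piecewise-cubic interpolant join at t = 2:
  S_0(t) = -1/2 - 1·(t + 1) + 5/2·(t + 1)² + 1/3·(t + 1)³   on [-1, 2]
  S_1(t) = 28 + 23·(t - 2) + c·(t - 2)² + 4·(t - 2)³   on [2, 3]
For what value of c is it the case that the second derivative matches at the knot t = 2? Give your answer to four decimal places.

S_0''(t) = 5 + 2·(t + 1), so S_0''(2) = 11. On the right, S_1''(2) = 2c, so c = 11/2.

5.5000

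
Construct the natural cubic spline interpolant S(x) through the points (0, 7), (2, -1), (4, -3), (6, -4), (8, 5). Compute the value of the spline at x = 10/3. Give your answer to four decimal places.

-2.5238

Let σ_i = S''(x_i). Step sizes h_i = 2, 2, 2, 2; slopes of the chords Δ_i = (y_(i+1) - y_i)/h_i = -4, -1, -1/2, 9/2.
  2·σ_0 + 8·σ_1 + 2·σ_2 = 6(Δ_1 - Δ_0) = 18
  2·σ_1 + 8·σ_2 + 2·σ_3 = 6(Δ_2 - Δ_1) = 3
  2·σ_2 + 8·σ_3 + 2·σ_4 = 6(Δ_3 - Δ_2) = 30
Natural end conditions: σ_0 = σ_4 = 0.
Solving: σ_0 = 0, σ_1 = 18/7, σ_2 = -9/7, σ_3 = 57/14, σ_4 = 0.
On [2, 4], S(x) = -1 - 16/7·(x - 2) + 9/7·(x - 2)² - 9/28·(x - 2)³.
With (x - 2) = 4/3: S(10/3) = -53/21.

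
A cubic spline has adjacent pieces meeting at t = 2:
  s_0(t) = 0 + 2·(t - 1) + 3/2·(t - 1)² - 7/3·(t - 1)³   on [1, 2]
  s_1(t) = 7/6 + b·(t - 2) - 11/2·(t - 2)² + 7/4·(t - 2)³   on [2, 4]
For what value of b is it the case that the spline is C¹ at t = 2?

s_0'(t) = 2 + 3·(t - 1) - 7·(t - 1)², so s_0'(2) = -2. On the right, s_1'(2) = b, so b = -2.

-2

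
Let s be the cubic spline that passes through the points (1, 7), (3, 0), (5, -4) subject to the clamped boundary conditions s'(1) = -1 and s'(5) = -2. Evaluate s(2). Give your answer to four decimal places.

With m_i denoting the second derivative at x_i, h_i = 2, 2, and Δ_i = (y_(i+1) − y_i)/h_i = -7/2, -2:
  2·m_0 + 8·m_1 + 2·m_2 = 6(Δ_1 - Δ_0) = 9
Clamped end conditions give two more equations: 2h_0·m_0 + h_0·m_1 = 6(Δ_0 - s'(1)) = -15 and h_1·m_1 + 2h_1·m_2 = 6(s'(5) - Δ_1) = 0.
Solving the tridiagonal system: m_0 = -41/8, m_1 = 11/4, m_2 = -11/8.
On [1, 3], s(t) = 7 - 1·(t - 1) - 41/16·(t - 1)² + 21/32·(t - 1)³.
With (t - 1) = 1: s(2) = 131/32.

4.0938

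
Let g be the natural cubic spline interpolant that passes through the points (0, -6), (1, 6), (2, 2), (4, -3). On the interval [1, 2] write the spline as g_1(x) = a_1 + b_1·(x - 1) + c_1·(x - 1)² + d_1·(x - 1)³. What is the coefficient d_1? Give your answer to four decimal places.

Let σ_i = g''(x_i). Step sizes h_i = 1, 1, 2; slopes of the chords Δ_i = (y_(i+1) - y_i)/h_i = 12, -4, -5/2.
  1·σ_0 + 4·σ_1 + 1·σ_2 = 6(Δ_1 - Δ_0) = -96
  1·σ_1 + 6·σ_2 + 2·σ_3 = 6(Δ_2 - Δ_1) = 9
Natural end conditions: σ_0 = σ_3 = 0.
Forward elimination and back-substitution give σ_0 = 0, σ_1 = -585/23, σ_2 = 132/23, σ_3 = 0.
On [1, 2], with g_1(x) = a_1 + b_1·(x - 1) + c_1·(x - 1)² + d_1·(x - 1)³: c_1 = σ_1/2 = -585/46, d_1 = (σ_2 - σ_1)/(6h_1) = 239/46, b_1 = Δ_1 - h_1(2σ_1 + σ_2)/6 = 81/23.

5.1957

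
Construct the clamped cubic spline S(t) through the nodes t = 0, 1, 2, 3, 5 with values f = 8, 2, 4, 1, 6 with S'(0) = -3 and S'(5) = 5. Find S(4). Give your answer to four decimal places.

Write m_i for S''(x_i). With h_i = 1, 1, 1, 2 and divided differences Δ_i = -6, 2, -3, 5/2, the continuity of S' gives the tridiagonal system
  1·m_0 + 4·m_1 + 1·m_2 = 6(Δ_1 - Δ_0) = 48
  1·m_1 + 4·m_2 + 1·m_3 = 6(Δ_2 - Δ_1) = -30
  1·m_2 + 6·m_3 + 2·m_4 = 6(Δ_3 - Δ_2) = 33
Clamped end conditions give two more equations: 2h_0·m_0 + h_0·m_1 = 6(Δ_0 - S'(0)) = -18 and h_3·m_3 + 2h_3·m_4 = 6(S'(5) - Δ_3) = 15.
Solving the tridiagonal system: m_0 = -1577/82, m_1 = 839/41, m_2 = -1199/82, m_3 = 329/41, m_4 = -43/164.
On [3, 5], S(t) = 1 - 453/164·(t - 3) + 329/82·(t - 3)² - 453/656·(t - 3)³.
With (t - 3) = 1: S(4) = 1023/656.

1.5595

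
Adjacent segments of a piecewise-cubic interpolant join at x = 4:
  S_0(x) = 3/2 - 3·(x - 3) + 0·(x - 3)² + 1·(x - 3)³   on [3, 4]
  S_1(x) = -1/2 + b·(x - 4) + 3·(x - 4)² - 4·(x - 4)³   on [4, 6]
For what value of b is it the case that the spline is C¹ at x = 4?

0

S_0'(x) = -3 + 0·(x - 3) + 3·(x - 3)², so S_0'(4) = 0. On the right, S_1'(4) = b, so b = 0.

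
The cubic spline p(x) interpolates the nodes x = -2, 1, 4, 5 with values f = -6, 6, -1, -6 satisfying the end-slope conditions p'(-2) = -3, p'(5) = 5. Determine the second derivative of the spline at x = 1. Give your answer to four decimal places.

-4.3656

Write σ_i for p''(x_i). With h_i = 3, 3, 1 and divided differences Δ_i = 4, -7/3, -5, the continuity of p' gives the tridiagonal system
  3·σ_0 + 12·σ_1 + 3·σ_2 = 6(Δ_1 - Δ_0) = -38
  3·σ_1 + 8·σ_2 + 1·σ_3 = 6(Δ_2 - Δ_1) = -16
Clamped end conditions give two more equations: 2h_0·σ_0 + h_0·σ_1 = 6(Δ_0 - p'(-2)) = 42 and h_2·σ_2 + 2h_2·σ_3 = 6(p'(5) - Δ_2) = 60.
Solving the tridiagonal system: σ_0 = 854/93, σ_1 = -406/93, σ_2 = -136/31, σ_3 = 998/31.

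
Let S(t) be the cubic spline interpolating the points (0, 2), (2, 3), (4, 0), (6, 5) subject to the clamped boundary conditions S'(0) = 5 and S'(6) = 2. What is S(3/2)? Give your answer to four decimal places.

3.9313

Let M_i = S''(x_i). Step sizes h_i = 2, 2, 2; slopes of the chords Δ_i = (y_(i+1) - y_i)/h_i = 1/2, -3/2, 5/2.
  2·M_0 + 8·M_1 + 2·M_2 = 6(Δ_1 - Δ_0) = -12
  2·M_1 + 8·M_2 + 2·M_3 = 6(Δ_2 - Δ_1) = 24
Clamped end conditions give two more equations: 2h_0·M_0 + h_0·M_1 = 6(Δ_0 - S'(0)) = -27 and h_2·M_2 + 2h_2·M_3 = 6(S'(6) - Δ_2) = -3.
Forward elimination and back-substitution give M_0 = -63/10, M_1 = -9/10, M_2 = 39/10, M_3 = -27/10.
On [0, 2], S(t) = 2 + 5·t - 63/20·t² + 9/20·t³.
With t = 3/2: S(3/2) = 629/160.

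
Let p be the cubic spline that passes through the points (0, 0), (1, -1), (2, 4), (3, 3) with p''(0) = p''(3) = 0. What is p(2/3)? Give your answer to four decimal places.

Let M_i = p''(x_i). Step sizes h_i = 1, 1, 1; slopes of the chords Δ_i = (y_(i+1) - y_i)/h_i = -1, 5, -1.
  1·M_0 + 4·M_1 + 1·M_2 = 6(Δ_1 - Δ_0) = 36
  1·M_1 + 4·M_2 + 1·M_3 = 6(Δ_2 - Δ_1) = -36
Natural end conditions: M_0 = M_3 = 0.
Hence M_0 = 0, M_1 = 12, M_2 = -12, M_3 = 0.
On [0, 1], p(t) = 0 - 3·t + 0·t² + 2·t³.
With t = 2/3: p(2/3) = -38/27.

-1.4074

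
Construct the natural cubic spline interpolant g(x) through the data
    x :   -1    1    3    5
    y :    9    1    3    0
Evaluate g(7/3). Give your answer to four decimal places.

Write M_i for g''(x_i). With h_i = 2, 2, 2 and divided differences Δ_i = -4, 1, -3/2, the continuity of g' gives the tridiagonal system
  2·M_0 + 8·M_1 + 2·M_2 = 6(Δ_1 - Δ_0) = 30
  2·M_1 + 8·M_2 + 2·M_3 = 6(Δ_2 - Δ_1) = -15
Natural end conditions: M_0 = M_3 = 0.
Solving: M_0 = 0, M_1 = 9/2, M_2 = -3, M_3 = 0.
On [1, 3], g(x) = 1 - 1·(x - 1) + 9/4·(x - 1)² - 5/8·(x - 1)³.
With (x - 1) = 4/3: g(7/3) = 59/27.

2.1852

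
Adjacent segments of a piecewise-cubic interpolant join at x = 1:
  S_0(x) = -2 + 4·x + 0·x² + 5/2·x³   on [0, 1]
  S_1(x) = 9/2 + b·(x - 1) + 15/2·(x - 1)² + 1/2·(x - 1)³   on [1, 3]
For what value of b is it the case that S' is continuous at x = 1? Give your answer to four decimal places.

S_0'(x) = 4 + 0·x + 15/2·x², so S_0'(1) = 23/2. On the right, S_1'(1) = b, so b = 23/2.

11.5000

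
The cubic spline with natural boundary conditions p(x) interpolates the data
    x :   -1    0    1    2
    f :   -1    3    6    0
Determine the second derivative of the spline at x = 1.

-14

Let M_i = p''(x_i). Step sizes h_i = 1, 1, 1; slopes of the chords Δ_i = (y_(i+1) - y_i)/h_i = 4, 3, -6.
  1·M_0 + 4·M_1 + 1·M_2 = 6(Δ_1 - Δ_0) = -6
  1·M_1 + 4·M_2 + 1·M_3 = 6(Δ_2 - Δ_1) = -54
Natural end conditions: M_0 = M_3 = 0.
Forward elimination and back-substitution give M_0 = 0, M_1 = 2, M_2 = -14, M_3 = 0.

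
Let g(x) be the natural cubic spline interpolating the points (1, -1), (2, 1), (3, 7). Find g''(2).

Let M_i = g''(x_i). Step sizes h_i = 1, 1; slopes of the chords Δ_i = (y_(i+1) - y_i)/h_i = 2, 6.
  1·M_0 + 4·M_1 + 1·M_2 = 6(Δ_1 - Δ_0) = 24
Natural end conditions: M_0 = M_2 = 0.
Forward elimination and back-substitution give M_0 = 0, M_1 = 6, M_2 = 0.

6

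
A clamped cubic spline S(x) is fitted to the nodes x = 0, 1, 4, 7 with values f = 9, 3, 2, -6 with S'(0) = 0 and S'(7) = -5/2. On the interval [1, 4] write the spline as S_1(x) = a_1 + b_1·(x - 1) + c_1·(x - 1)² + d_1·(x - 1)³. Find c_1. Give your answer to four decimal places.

Write M_i for S''(x_i). With h_i = 1, 3, 3 and divided differences Δ_i = -6, -1/3, -8/3, the continuity of S' gives the tridiagonal system
  1·M_0 + 8·M_1 + 3·M_2 = 6(Δ_1 - Δ_0) = 34
  3·M_1 + 12·M_2 + 3·M_3 = 6(Δ_2 - Δ_1) = -14
Clamped end conditions give two more equations: 2h_0·M_0 + h_0·M_1 = 6(Δ_0 - S'(0)) = -36 and h_2·M_2 + 2h_2·M_3 = 6(S'(7) - Δ_2) = 1.
Forward elimination and back-substitution give M_0 = -689/31, M_1 = 262/31, M_2 = -353/93, M_3 = 64/31.
On [1, 4], with S_1(x) = a_1 + b_1·(x - 1) + c_1·(x - 1)² + d_1·(x - 1)³: c_1 = M_1/2 = 131/31, d_1 = (M_2 - M_1)/(6h_1) = -1139/1674, b_1 = Δ_1 - h_1(2M_1 + M_2)/6 = -427/62.

4.2258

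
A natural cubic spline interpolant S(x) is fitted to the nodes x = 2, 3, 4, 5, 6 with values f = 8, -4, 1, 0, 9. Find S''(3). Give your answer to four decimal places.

Put m_i = S'' at the i-th knot. Here h = (1, 1, 1, 1) and Δ = (-12, 5, -1, 9), so the interior equations h_(i-1)·m_(i-1) + 2(h_(i-1)+h_i)·m_i + h_i·m_(i+1) = 6(Δ_i − Δ_(i-1)) read
  1·m_0 + 4·m_1 + 1·m_2 = 6(Δ_1 - Δ_0) = 102
  1·m_1 + 4·m_2 + 1·m_3 = 6(Δ_2 - Δ_1) = -36
  1·m_2 + 4·m_3 + 1·m_4 = 6(Δ_3 - Δ_2) = 60
Natural end conditions: m_0 = m_4 = 0.
Hence m_0 = 0, m_1 = 867/28, m_2 = -153/7, m_3 = 573/28, m_4 = 0.

30.9643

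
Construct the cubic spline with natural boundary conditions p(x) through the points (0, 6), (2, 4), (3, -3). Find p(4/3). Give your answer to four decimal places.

Write M_i for p''(x_i). With h_i = 2, 1 and divided differences Δ_i = -1, -7, the continuity of p' gives the tridiagonal system
  2·M_0 + 6·M_1 + 1·M_2 = 6(Δ_1 - Δ_0) = -36
Natural end conditions: M_0 = M_2 = 0.
Solving: M_0 = 0, M_1 = -6, M_2 = 0.
On [0, 2], p(x) = 6 + 1·x + 0·x² - 1/2·x³.
With x = 4/3: p(4/3) = 166/27.

6.1481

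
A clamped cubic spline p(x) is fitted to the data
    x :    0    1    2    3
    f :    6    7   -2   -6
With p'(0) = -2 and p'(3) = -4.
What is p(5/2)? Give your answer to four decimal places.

Write σ_i for p''(x_i). With h_i = 1, 1, 1 and divided differences Δ_i = 1, -9, -4, the continuity of p' gives the tridiagonal system
  1·σ_0 + 4·σ_1 + 1·σ_2 = 6(Δ_1 - Δ_0) = -60
  1·σ_1 + 4·σ_2 + 1·σ_3 = 6(Δ_2 - Δ_1) = 30
Clamped end conditions give two more equations: 2h_0·σ_0 + h_0·σ_1 = 6(Δ_0 - p'(0)) = 18 and h_2·σ_2 + 2h_2·σ_3 = 6(p'(3) - Δ_2) = 0.
Hence σ_0 = 316/15, σ_1 = -362/15, σ_2 = 232/15, σ_3 = -116/15.
On [2, 3], p(x) = -2 - 118/15·(x - 2) + 116/15·(x - 2)² - 58/15·(x - 2)³.
With (x - 2) = 1/2: p(5/2) = -269/60.

-4.4833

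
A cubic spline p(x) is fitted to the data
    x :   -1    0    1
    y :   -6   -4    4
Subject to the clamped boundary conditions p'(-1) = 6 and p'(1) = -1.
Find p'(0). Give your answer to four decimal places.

6.2500

Let m_i = p''(x_i). Step sizes h_i = 1, 1; slopes of the chords Δ_i = (y_(i+1) - y_i)/h_i = 2, 8.
  1·m_0 + 4·m_1 + 1·m_2 = 6(Δ_1 - Δ_0) = 36
Clamped end conditions give two more equations: 2h_0·m_0 + h_0·m_1 = 6(Δ_0 - p'(-1)) = -24 and h_1·m_1 + 2h_1·m_2 = 6(p'(1) - Δ_1) = -54.
Hence m_0 = -49/2, m_1 = 25, m_2 = -79/2.
On [0, 1], p'(x) = b_1 + 2c_1·x + 3d_1·x² with b_1 = Δ_1 - h_1(2m_1 + m_2)/6 = 25/4, c_1 = m_1/2 = 25/2, d_1 = (m_2 - m_1)/(6h_1) = -43/4. So p'(0) = 25/4.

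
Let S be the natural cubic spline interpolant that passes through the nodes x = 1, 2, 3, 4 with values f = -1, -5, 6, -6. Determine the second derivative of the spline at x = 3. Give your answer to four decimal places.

With M_i denoting the second derivative at x_i, h_i = 1, 1, 1, and Δ_i = (y_(i+1) − y_i)/h_i = -4, 11, -12:
  1·M_0 + 4·M_1 + 1·M_2 = 6(Δ_1 - Δ_0) = 90
  1·M_1 + 4·M_2 + 1·M_3 = 6(Δ_2 - Δ_1) = -138
Natural end conditions: M_0 = M_3 = 0.
Forward elimination and back-substitution give M_0 = 0, M_1 = 166/5, M_2 = -214/5, M_3 = 0.

-42.8000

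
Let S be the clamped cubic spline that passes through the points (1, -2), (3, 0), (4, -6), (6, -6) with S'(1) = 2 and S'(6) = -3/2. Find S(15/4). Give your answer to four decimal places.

-4.6670

Write σ_i for S''(x_i). With h_i = 2, 1, 2 and divided differences Δ_i = 1, -6, 0, the continuity of S' gives the tridiagonal system
  2·σ_0 + 6·σ_1 + 1·σ_2 = 6(Δ_1 - Δ_0) = -42
  1·σ_1 + 6·σ_2 + 2·σ_3 = 6(Δ_2 - Δ_1) = 36
Clamped end conditions give two more equations: 2h_0·σ_0 + h_0·σ_1 = 6(Δ_0 - S'(1)) = -6 and h_2·σ_2 + 2h_2·σ_3 = 6(S'(6) - Δ_2) = -9.
Forward elimination and back-substitution give σ_0 = 109/32, σ_1 = -157/16, σ_2 = 161/16, σ_3 = -233/32.
On [3, 4], S(t) = 0 - 141/32·(t - 3) - 157/32·(t - 3)² + 53/16·(t - 3)³.
With (t - 3) = 3/4: S(15/4) = -4779/1024.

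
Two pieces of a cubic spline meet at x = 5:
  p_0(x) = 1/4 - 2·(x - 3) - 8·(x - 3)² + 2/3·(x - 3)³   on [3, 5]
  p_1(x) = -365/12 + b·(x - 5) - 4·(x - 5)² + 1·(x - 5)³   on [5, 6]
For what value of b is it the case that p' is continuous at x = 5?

-26

p_0'(x) = -2 - 16·(x - 3) + 2·(x - 3)², so p_0'(5) = -26. On the right, p_1'(5) = b, so b = -26.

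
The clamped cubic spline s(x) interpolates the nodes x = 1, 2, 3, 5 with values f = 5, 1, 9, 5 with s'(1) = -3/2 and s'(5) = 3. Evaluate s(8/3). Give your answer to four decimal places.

6.1987

With M_i denoting the second derivative at x_i, h_i = 1, 1, 2, and Δ_i = (y_(i+1) − y_i)/h_i = -4, 8, -2:
  1·M_0 + 4·M_1 + 1·M_2 = 6(Δ_1 - Δ_0) = 72
  1·M_1 + 6·M_2 + 2·M_3 = 6(Δ_2 - Δ_1) = -60
Clamped end conditions give two more equations: 2h_0·M_0 + h_0·M_1 = 6(Δ_0 - s'(1)) = -15 and h_2·M_2 + 2h_2·M_3 = 6(s'(5) - Δ_2) = 30.
Hence M_0 = -240/11, M_1 = 315/11, M_2 = -228/11, M_3 = 393/22.
On [2, 3], s(x) = 1 + 21/11·(x - 2) + 315/22·(x - 2)² - 181/22·(x - 2)³.
With (x - 2) = 2/3: s(8/3) = 1841/297.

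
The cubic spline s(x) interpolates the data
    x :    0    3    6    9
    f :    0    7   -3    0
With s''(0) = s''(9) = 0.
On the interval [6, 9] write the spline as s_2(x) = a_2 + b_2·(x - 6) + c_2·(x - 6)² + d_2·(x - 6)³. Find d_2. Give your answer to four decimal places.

-0.1704

Let σ_i = s''(x_i). Step sizes h_i = 3, 3, 3; slopes of the chords Δ_i = (y_(i+1) - y_i)/h_i = 7/3, -10/3, 1.
  3·σ_0 + 12·σ_1 + 3·σ_2 = 6(Δ_1 - Δ_0) = -34
  3·σ_1 + 12·σ_2 + 3·σ_3 = 6(Δ_2 - Δ_1) = 26
Natural end conditions: σ_0 = σ_3 = 0.
Solving: σ_0 = 0, σ_1 = -18/5, σ_2 = 46/15, σ_3 = 0.
On [6, 9], with s_2(x) = a_2 + b_2·(x - 6) + c_2·(x - 6)² + d_2·(x - 6)³: c_2 = σ_2/2 = 23/15, d_2 = (σ_3 - σ_2)/(6h_2) = -23/135, b_2 = Δ_2 - h_2(2σ_2 + σ_3)/6 = -31/15.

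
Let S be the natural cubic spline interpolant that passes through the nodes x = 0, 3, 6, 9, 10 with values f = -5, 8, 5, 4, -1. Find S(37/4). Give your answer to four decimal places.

Put M_i = S'' at the i-th knot. Here h = (3, 3, 3, 1) and Δ = (13/3, -1, -1/3, -5), so the interior equations h_(i-1)·M_(i-1) + 2(h_(i-1)+h_i)·M_i + h_i·M_(i+1) = 6(Δ_i − Δ_(i-1)) read
  3·M_0 + 12·M_1 + 3·M_2 = 6(Δ_1 - Δ_0) = -32
  3·M_1 + 12·M_2 + 3·M_3 = 6(Δ_2 - Δ_1) = 4
  3·M_2 + 8·M_3 + 1·M_4 = 6(Δ_3 - Δ_2) = -28
Natural end conditions: M_0 = M_4 = 0.
Solving: M_0 = 0, M_1 = -29/9, M_2 = 20/9, M_3 = -13/3, M_4 = 0.
On [9, 10], S(x) = 4 - 32/9·(x - 9) - 13/6·(x - 9)² + 13/18·(x - 9)³.
With (x - 9) = 1/4: S(37/4) = 1147/384.

2.9870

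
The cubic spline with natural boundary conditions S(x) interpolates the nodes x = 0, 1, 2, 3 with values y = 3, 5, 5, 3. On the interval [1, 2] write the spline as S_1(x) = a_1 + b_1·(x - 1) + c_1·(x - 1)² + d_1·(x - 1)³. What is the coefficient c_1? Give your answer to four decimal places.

Let M_i = S''(x_i). Step sizes h_i = 1, 1, 1; slopes of the chords Δ_i = (y_(i+1) - y_i)/h_i = 2, 0, -2.
  1·M_0 + 4·M_1 + 1·M_2 = 6(Δ_1 - Δ_0) = -12
  1·M_1 + 4·M_2 + 1·M_3 = 6(Δ_2 - Δ_1) = -12
Natural end conditions: M_0 = M_3 = 0.
Solving: M_0 = 0, M_1 = -12/5, M_2 = -12/5, M_3 = 0.
On [1, 2], with S_1(x) = a_1 + b_1·(x - 1) + c_1·(x - 1)² + d_1·(x - 1)³: c_1 = M_1/2 = -6/5, d_1 = (M_2 - M_1)/(6h_1) = 0, b_1 = Δ_1 - h_1(2M_1 + M_2)/6 = 6/5.

-1.2000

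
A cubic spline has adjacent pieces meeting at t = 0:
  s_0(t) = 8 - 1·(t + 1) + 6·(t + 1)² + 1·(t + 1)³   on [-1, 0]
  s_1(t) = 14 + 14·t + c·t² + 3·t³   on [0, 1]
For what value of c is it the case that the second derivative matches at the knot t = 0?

9

s_0''(t) = 12 + 6·(t + 1), so s_0''(0) = 18. On the right, s_1''(0) = 2c, so c = 9.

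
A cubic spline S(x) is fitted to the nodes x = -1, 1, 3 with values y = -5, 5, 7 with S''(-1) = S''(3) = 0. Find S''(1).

-3

Let M_i = S''(x_i). Step sizes h_i = 2, 2; slopes of the chords Δ_i = (y_(i+1) - y_i)/h_i = 5, 1.
  2·M_0 + 8·M_1 + 2·M_2 = 6(Δ_1 - Δ_0) = -24
Natural end conditions: M_0 = M_2 = 0.
Solving: M_0 = 0, M_1 = -3, M_2 = 0.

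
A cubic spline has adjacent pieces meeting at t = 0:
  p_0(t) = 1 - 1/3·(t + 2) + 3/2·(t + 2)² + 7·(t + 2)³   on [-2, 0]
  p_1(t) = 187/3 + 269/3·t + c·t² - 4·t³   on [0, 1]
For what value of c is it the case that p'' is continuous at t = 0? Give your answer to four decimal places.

p_0''(t) = 3 + 42·(t + 2), so p_0''(0) = 87. On the right, p_1''(0) = 2c, so c = 87/2.

43.5000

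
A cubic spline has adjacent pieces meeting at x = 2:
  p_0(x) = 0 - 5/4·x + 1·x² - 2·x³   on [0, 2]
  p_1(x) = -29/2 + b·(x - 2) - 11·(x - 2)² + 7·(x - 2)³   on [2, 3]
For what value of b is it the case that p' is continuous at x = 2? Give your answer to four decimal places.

-21.2500

p_0'(x) = -5/4 + 2·x - 6·x², so p_0'(2) = -85/4. On the right, p_1'(2) = b, so b = -85/4.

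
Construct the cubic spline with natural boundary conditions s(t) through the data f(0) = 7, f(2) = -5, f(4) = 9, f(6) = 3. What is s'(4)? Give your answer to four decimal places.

4.0667

Write M_i for s''(x_i). With h_i = 2, 2, 2 and divided differences Δ_i = -6, 7, -3, the continuity of s' gives the tridiagonal system
  2·M_0 + 8·M_1 + 2·M_2 = 6(Δ_1 - Δ_0) = 78
  2·M_1 + 8·M_2 + 2·M_3 = 6(Δ_2 - Δ_1) = -60
Natural end conditions: M_0 = M_3 = 0.
Forward elimination and back-substitution give M_0 = 0, M_1 = 62/5, M_2 = -53/5, M_3 = 0.
On [4, 6], s'(t) = b_2 + 2c_2·(t - 4) + 3d_2·(t - 4)² with b_2 = Δ_2 - h_2(2M_2 + M_3)/6 = 61/15, c_2 = M_2/2 = -53/10, d_2 = (M_3 - M_2)/(6h_2) = 53/60. So s'(4) = 61/15.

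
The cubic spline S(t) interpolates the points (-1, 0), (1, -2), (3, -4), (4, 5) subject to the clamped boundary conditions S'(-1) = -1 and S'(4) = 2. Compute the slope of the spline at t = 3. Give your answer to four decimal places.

8.3913

Put σ_i = S'' at the i-th knot. Here h = (2, 2, 1) and Δ = (-1, -1, 9), so the interior equations h_(i-1)·σ_(i-1) + 2(h_(i-1)+h_i)·σ_i + h_i·σ_(i+1) = 6(Δ_i − Δ_(i-1)) read
  2·σ_0 + 8·σ_1 + 2·σ_2 = 6(Δ_1 - Δ_0) = 0
  2·σ_1 + 6·σ_2 + 1·σ_3 = 6(Δ_2 - Δ_1) = 60
Clamped end conditions give two more equations: 2h_0·σ_0 + h_0·σ_1 = 6(Δ_0 - S'(-1)) = 0 and h_2·σ_2 + 2h_2·σ_3 = 6(S'(4) - Δ_2) = -42.
Hence σ_0 = 54/23, σ_1 = -108/23, σ_2 = 378/23, σ_3 = -672/23.
On [3, 4], S'(t) = b_2 + 2c_2·(t - 3) + 3d_2·(t - 3)² with b_2 = Δ_2 - h_2(2σ_2 + σ_3)/6 = 193/23, c_2 = σ_2/2 = 189/23, d_2 = (σ_3 - σ_2)/(6h_2) = -175/23. So S'(3) = 193/23.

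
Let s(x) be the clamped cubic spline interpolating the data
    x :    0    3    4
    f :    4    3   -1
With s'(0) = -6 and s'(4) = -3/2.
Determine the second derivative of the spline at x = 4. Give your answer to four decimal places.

Let σ_i = s''(x_i). Step sizes h_i = 3, 1; slopes of the chords Δ_i = (y_(i+1) - y_i)/h_i = -1/3, -4.
  3·σ_0 + 8·σ_1 + 1·σ_2 = 6(Δ_1 - Δ_0) = -22
Clamped end conditions give two more equations: 2h_0·σ_0 + h_0·σ_1 = 6(Δ_0 - s'(0)) = 34 and h_1·σ_1 + 2h_1·σ_2 = 6(s'(4) - Δ_1) = 15.
Hence σ_0 = 229/24, σ_1 = -31/4, σ_2 = 91/8.

11.3750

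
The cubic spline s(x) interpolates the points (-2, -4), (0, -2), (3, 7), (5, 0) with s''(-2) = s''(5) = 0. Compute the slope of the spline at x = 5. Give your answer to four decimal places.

-5.0604

Let M_i = s''(x_i). Step sizes h_i = 2, 3, 2; slopes of the chords Δ_i = (y_(i+1) - y_i)/h_i = 1, 3, -7/2.
  2·M_0 + 10·M_1 + 3·M_2 = 6(Δ_1 - Δ_0) = 12
  3·M_1 + 10·M_2 + 2·M_3 = 6(Δ_2 - Δ_1) = -39
Natural end conditions: M_0 = M_3 = 0.
Hence M_0 = 0, M_1 = 237/91, M_2 = -426/91, M_3 = 0.
On [3, 5], s'(x) = b_2 + 2c_2·(x - 3) + 3d_2·(x - 3)² with b_2 = Δ_2 - h_2(2M_2 + M_3)/6 = -69/182, c_2 = M_2/2 = -213/91, d_2 = (M_3 - M_2)/(6h_2) = 71/182. So s'(5) = -921/182.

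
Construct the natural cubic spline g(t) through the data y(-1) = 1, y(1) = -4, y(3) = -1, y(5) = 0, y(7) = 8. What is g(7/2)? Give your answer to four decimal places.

With M_i denoting the second derivative at x_i, h_i = 2, 2, 2, 2, and Δ_i = (y_(i+1) − y_i)/h_i = -5/2, 3/2, 1/2, 4:
  2·M_0 + 8·M_1 + 2·M_2 = 6(Δ_1 - Δ_0) = 24
  2·M_1 + 8·M_2 + 2·M_3 = 6(Δ_2 - Δ_1) = -6
  2·M_2 + 8·M_3 + 2·M_4 = 6(Δ_3 - Δ_2) = 21
Natural end conditions: M_0 = M_4 = 0.
Forward elimination and back-substitution give M_0 = 0, M_1 = 405/112, M_2 = -69/28, M_3 = 363/112, M_4 = 0.
On [3, 5], g(t) = -1 + 17/16·(t - 3) - 69/56·(t - 3)² + 213/448·(t - 3)³.
With (t - 3) = 1/2: g(7/2) = -2571/3584.

-0.7174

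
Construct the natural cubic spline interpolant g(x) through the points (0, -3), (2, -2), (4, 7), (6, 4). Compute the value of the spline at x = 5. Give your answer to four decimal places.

Let σ_i = g''(x_i). Step sizes h_i = 2, 2, 2; slopes of the chords Δ_i = (y_(i+1) - y_i)/h_i = 1/2, 9/2, -3/2.
  2·σ_0 + 8·σ_1 + 2·σ_2 = 6(Δ_1 - Δ_0) = 24
  2·σ_1 + 8·σ_2 + 2·σ_3 = 6(Δ_2 - Δ_1) = -36
Natural end conditions: σ_0 = σ_3 = 0.
Hence σ_0 = 0, σ_1 = 22/5, σ_2 = -28/5, σ_3 = 0.
On [4, 6], g(x) = 7 + 67/30·(x - 4) - 14/5·(x - 4)² + 7/15·(x - 4)³.
With (x - 4) = 1: g(5) = 69/10.

6.9000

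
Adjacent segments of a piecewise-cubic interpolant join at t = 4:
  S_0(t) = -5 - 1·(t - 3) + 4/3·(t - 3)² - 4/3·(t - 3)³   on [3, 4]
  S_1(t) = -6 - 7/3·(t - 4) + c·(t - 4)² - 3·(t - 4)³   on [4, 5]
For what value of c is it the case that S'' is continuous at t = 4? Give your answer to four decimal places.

-2.6667

S_0''(t) = 8/3 - 8·(t - 3), so S_0''(4) = -16/3. On the right, S_1''(4) = 2c, so c = -8/3.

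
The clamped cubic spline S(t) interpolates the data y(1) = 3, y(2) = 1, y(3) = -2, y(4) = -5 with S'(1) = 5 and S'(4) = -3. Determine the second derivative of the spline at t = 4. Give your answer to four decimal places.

0.6667

Let m_i = S''(x_i). Step sizes h_i = 1, 1, 1; slopes of the chords Δ_i = (y_(i+1) - y_i)/h_i = -2, -3, -3.
  1·m_0 + 4·m_1 + 1·m_2 = 6(Δ_1 - Δ_0) = -6
  1·m_1 + 4·m_2 + 1·m_3 = 6(Δ_2 - Δ_1) = 0
Clamped end conditions give two more equations: 2h_0·m_0 + h_0·m_1 = 6(Δ_0 - S'(1)) = -42 and h_2·m_2 + 2h_2·m_3 = 6(S'(4) - Δ_2) = 0.
Solving: m_0 = -70/3, m_1 = 14/3, m_2 = -4/3, m_3 = 2/3.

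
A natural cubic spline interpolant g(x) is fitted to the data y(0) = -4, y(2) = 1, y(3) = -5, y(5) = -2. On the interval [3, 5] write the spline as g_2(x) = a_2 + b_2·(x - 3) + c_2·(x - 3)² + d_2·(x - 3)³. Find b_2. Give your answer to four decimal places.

With M_i denoting the second derivative at x_i, h_i = 2, 1, 2, and Δ_i = (y_(i+1) − y_i)/h_i = 5/2, -6, 3/2:
  2·M_0 + 6·M_1 + 1·M_2 = 6(Δ_1 - Δ_0) = -51
  1·M_1 + 6·M_2 + 2·M_3 = 6(Δ_2 - Δ_1) = 45
Natural end conditions: M_0 = M_3 = 0.
Solving the tridiagonal system: M_0 = 0, M_1 = -351/35, M_2 = 321/35, M_3 = 0.
On [3, 5], with g_2(x) = a_2 + b_2·(x - 3) + c_2·(x - 3)² + d_2·(x - 3)³: c_2 = M_2/2 = 321/70, d_2 = (M_3 - M_2)/(6h_2) = -107/140, b_2 = Δ_2 - h_2(2M_2 + M_3)/6 = -323/70.

-4.6143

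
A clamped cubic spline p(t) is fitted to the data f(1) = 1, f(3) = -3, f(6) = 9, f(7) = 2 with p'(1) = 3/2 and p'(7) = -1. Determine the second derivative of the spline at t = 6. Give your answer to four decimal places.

-15.3077

Let m_i = p''(x_i). Step sizes h_i = 2, 3, 1; slopes of the chords Δ_i = (y_(i+1) - y_i)/h_i = -2, 4, -7.
  2·m_0 + 10·m_1 + 3·m_2 = 6(Δ_1 - Δ_0) = 36
  3·m_1 + 8·m_2 + 1·m_3 = 6(Δ_2 - Δ_1) = -66
Clamped end conditions give two more equations: 2h_0·m_0 + h_0·m_1 = 6(Δ_0 - p'(1)) = -21 and h_2·m_2 + 2h_2·m_3 = 6(p'(7) - Δ_2) = 36.
Hence m_0 = -135/13, m_1 = 267/26, m_2 = -199/13, m_3 = 667/26.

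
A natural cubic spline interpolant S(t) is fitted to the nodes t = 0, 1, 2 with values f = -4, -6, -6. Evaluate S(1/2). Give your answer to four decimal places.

Let m_i = S''(x_i). Step sizes h_i = 1, 1; slopes of the chords Δ_i = (y_(i+1) - y_i)/h_i = -2, 0.
  1·m_0 + 4·m_1 + 1·m_2 = 6(Δ_1 - Δ_0) = 12
Natural end conditions: m_0 = m_2 = 0.
Hence m_0 = 0, m_1 = 3, m_2 = 0.
On [0, 1], S(t) = -4 - 5/2·t + 0·t² + 1/2·t³.
With t = 1/2: S(1/2) = -83/16.

-5.1875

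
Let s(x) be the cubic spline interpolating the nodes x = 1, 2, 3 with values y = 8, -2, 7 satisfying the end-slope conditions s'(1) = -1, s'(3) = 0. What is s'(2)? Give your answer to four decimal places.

-0.5000

Write M_i for s''(x_i). With h_i = 1, 1 and divided differences Δ_i = -10, 9, the continuity of s' gives the tridiagonal system
  1·M_0 + 4·M_1 + 1·M_2 = 6(Δ_1 - Δ_0) = 114
Clamped end conditions give two more equations: 2h_0·M_0 + h_0·M_1 = 6(Δ_0 - s'(1)) = -54 and h_1·M_1 + 2h_1·M_2 = 6(s'(3) - Δ_1) = -54.
Hence M_0 = -55, M_1 = 56, M_2 = -55.
On [2, 3], s'(x) = b_1 + 2c_1·(x - 2) + 3d_1·(x - 2)² with b_1 = Δ_1 - h_1(2M_1 + M_2)/6 = -1/2, c_1 = M_1/2 = 28, d_1 = (M_2 - M_1)/(6h_1) = -37/2. So s'(2) = -1/2.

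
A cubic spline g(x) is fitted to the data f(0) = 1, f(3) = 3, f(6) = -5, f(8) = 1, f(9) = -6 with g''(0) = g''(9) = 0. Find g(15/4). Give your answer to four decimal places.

0.2495

With M_i denoting the second derivative at x_i, h_i = 3, 3, 2, 1, and Δ_i = (y_(i+1) − y_i)/h_i = 2/3, -8/3, 3, -7:
  3·M_0 + 12·M_1 + 3·M_2 = 6(Δ_1 - Δ_0) = -20
  3·M_1 + 10·M_2 + 2·M_3 = 6(Δ_2 - Δ_1) = 34
  2·M_2 + 6·M_3 + 1·M_4 = 6(Δ_3 - Δ_2) = -60
Natural end conditions: M_0 = M_4 = 0.
Solving the tridiagonal system: M_0 = 0, M_1 = -1046/309, M_2 = 708/103, M_3 = -1266/103, M_4 = 0.
On [3, 6], g(x) = 3 - 280/103·(x - 3) - 523/309·(x - 3)² + 1585/2781·(x - 3)³.
With (x - 3) = 3/4: g(15/4) = 1645/6592.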